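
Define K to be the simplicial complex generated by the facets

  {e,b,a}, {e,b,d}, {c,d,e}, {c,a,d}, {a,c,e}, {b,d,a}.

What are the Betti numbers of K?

We work with the vertex ordering a < b < c < d < e. The simplices of K, each written with vertices in increasing order, are:

  0-simplices (5): a, b, c, d, e
  1-simplices (9): ab, ac, ad, ae, bd, be, cd, ce, de
  2-simplices (6): abd, abe, acd, ace, bde, cde

Hence C_0 ≅ Z^5, C_1 ≅ Z^9, C_2 ≅ Z^6.

∂_1: C_1 → C_0 is given by ∂[p,q] = [q] − [p]. For instance
  ∂bd = d − b.
This gives a 5×9 integer matrix of rank 4; reducing to Smith normal form yields diagonal entries (1,1,1,1).

∂_2: C_2 → C_1 sends each 2-simplex [p,q,r] to [q,r] − [p,r] + [p,q]. For instance
  ∂cde = de − ce + cd,
  ∂bde = de − be + bd.
As a 9×6 matrix over Z this has rank 5, with invariant factors (1,1,1,1,1).

From H_k ≅ ker(∂_k) / im(∂_{k+1}) we obtain:

  H_0: rank C_0 − rank ∂_1 = 5 − 4 = 1, and the invariant factors of ∂_1 are all 1, so H_0 ≅ Z.
  H_1: rank ker ∂_1 − rank ∂_2 = (9 − 4) − 5 = 0, and the invariant factors of ∂_2 are all 1, so H_1 ≅ 0.
  H_2: rank ker ∂_2 − rank ∂_3 = (6 − 5) − 0 = 1, and there is no ∂_3, so H_2 ≅ Z.

Hence the Betti numbers are b_0 = 1, b_1 = 0, b_2 = 1.

b_0 = 1, b_1 = 0, b_2 = 1.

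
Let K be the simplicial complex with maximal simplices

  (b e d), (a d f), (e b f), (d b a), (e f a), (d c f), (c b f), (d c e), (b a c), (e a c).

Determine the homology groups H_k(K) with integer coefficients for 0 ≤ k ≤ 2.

Order the vertices as a < b < c < d < e < f. Listing each simplex with vertices in this order, K has dimension 2 with simplices:

  0-simplices (6): a, b, c, d, e, f
  1-simplices (15): ab, ac, ad, ae, af, bc, bd, be, bf, cd, ce, cf, de, df, ef
  2-simplices (10): abc, abd, ace, adf, aef, bcf, bde, bef, cde, cdf

Hence C_0 ≅ Z^6, C_1 ≅ Z^15, C_2 ≅ Z^10.

Boundary ∂_1: C_1 → C_0 sends each edge [p,q] (with p < q) to q − p. For instance
  ∂cd = d − c.
The resulting 6×15 matrix has rank 5, and its Smith normal form has invariant factors (1,1,1,1,1).

∂_2: C_2 → C_1 sends each 2-simplex [p,q,r] to [q,r] − [p,r] + [p,q]. For instance
  ∂cde = de − ce + cd,
  ∂aef = ef − af + ae.
This gives a 15×10 integer matrix of rank 10; reducing to Smith normal form yields diagonal entries (1,1,1,1,1,1,1,1,1,2).

Reading off H_k = ker ∂_k / im ∂_{k+1}:

  H_0: rank C_0 − rank ∂_1 = 6 − 5 = 1, and the invariant factors of ∂_1 are all 1, so H_0 = Z.
  H_1: rank ker ∂_1 − rank ∂_2 = (15 − 5) − 10 = 0, and ∂_2 has invariant factor 2 > 1, so H_1 = Z/2Z.
  H_2: rank ker ∂_2 − rank ∂_3 = (10 − 10) − 0 = 0, and there is no ∂_3, so H_2 = 0.

As a check, the Euler characteristic is 6 − 15 + 10 = 1, which agrees with 1 − 0 + 0 = 1.
(K is a triangulation of the real projective plane RP^2.)

H_0 = Z,  H_1 = Z/2Z,  H_2 = 0.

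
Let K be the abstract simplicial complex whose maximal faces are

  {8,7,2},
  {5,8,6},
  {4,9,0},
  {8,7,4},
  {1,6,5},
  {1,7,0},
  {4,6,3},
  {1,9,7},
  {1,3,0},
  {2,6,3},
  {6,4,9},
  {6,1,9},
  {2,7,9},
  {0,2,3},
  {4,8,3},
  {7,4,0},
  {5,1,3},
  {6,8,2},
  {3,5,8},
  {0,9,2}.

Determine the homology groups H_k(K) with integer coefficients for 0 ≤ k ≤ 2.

K has 10 vertices, 30 edges, 20 triangles.
rank ∂_0 = 0, rank ∂_1 = 9 ⇒ b_0 = 10 − 0 − 9 = 1; all invariant factors of ∂_1 are 1 so no torsion. So H_0 ≅ Z.
rank ∂_1 = 9, rank ∂_2 = 20 ⇒ b_1 = 30 − 9 − 20 = 1; ∂_2 has invariant factor(s) [2] giving torsion. So H_1 ≅ Z ⊕ Z/2.
rank ∂_2 = 20, rank ∂_3 = 0 ⇒ b_2 = 20 − 20 − 0 = 0. So H_2 ≅ 0.

H_0 ≅ Z,  H_1 ≅ Z ⊕ Z/2,  H_2 = 0.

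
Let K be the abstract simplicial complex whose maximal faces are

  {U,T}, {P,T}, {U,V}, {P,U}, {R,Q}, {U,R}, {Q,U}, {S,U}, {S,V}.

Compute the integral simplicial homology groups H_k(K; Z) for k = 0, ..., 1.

We work with the vertex ordering P < Q < R < S < T < U < V. The simplices of K, each written with vertices in increasing order, are:

  0-simplices (7): P, Q, R, S, T, U, V
  1-simplices (9): PT, PU, QR, QU, RU, SU, SV, TU, UV

Hence C_0 ≅ Z^7, C_1 ≅ Z^9.

The boundary map ∂_1: C_1 → C_0 maps an edge to its endpoints' difference, ∂[p,q] = q − p. For instance
  ∂SV = V − S.
The 7×9 boundary matrix has rank 6 and Smith normal form diag(1,1,1,1,1,1).

Reading off H_k = ker ∂_k / im ∂_{k+1}:

  H_0: rank C_0 − rank ∂_1 = 7 − 6 = 1, and the invariant factors of ∂_1 are all 1, so H_0 ≅ Z.
  H_1: rank ker ∂_1 − rank ∂_2 = (9 − 6) − 0 = 3, and there is no ∂_2, so H_1 ≅ Z^3.

H_0 ≅ Z,  H_1 ≅ Z^3.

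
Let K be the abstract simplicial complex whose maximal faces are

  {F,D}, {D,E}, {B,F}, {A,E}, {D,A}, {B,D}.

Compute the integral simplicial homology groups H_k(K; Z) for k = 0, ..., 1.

H_0 ≅ Z,  H_1 ≅ Z^2.

We work with the vertex ordering A < B < D < E < F. The simplices of K, each written with vertices in increasing order, are:

  0-simplices (5): A, B, D, E, F
  1-simplices (6): AD, AE, BD, BF, DE, DF

Hence C_0 ≅ Z^5, C_1 ≅ Z^6.

Boundary ∂_1: C_1 → C_0 is given by ∂[p,q] = [q] − [p].
As a 5×6 matrix over Z this has rank 4, with invariant factors (1,1,1,1).

Reading off H_k = ker ∂_k / im ∂_{k+1}:

  H_0: rank C_0 − rank ∂_1 = 5 − 4 = 1, and the invariant factors of ∂_1 are all 1, so H_0 ≅ Z.
  H_1: rank ker ∂_1 − rank ∂_2 = (6 − 4) − 0 = 2, and there is no ∂_2, so H_1 ≅ Z^2.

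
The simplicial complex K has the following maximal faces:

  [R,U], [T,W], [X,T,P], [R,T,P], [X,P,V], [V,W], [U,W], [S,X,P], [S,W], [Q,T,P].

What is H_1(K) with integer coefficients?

H_1 = Z^3.

Take the total order P < Q < R < S < T < U < V < W < X on the vertex set. Then K (dimension 2) consists of the simplices:

  0-simplices (9): P, Q, R, S, T, U, V, W, X
  1-simplices (16): PQ, PR, PS, PT, PV, PX, QT, RT, RU, SW, SX, TW, TX, UW, VW, VX
  2-simplices (5): PQT, PRT, PSX, PTX, PVX

so the chain groups are C_0 ≅ Z^9, C_1 ≅ Z^16, C_2 ≅ Z^5.

The boundary map ∂_1: C_1 → C_0 is given by ∂[p,q] = [q] − [p].
As a 9×16 matrix over Z this has rank 8, with invariant factors (1,1,1,1,1,1,1,1).

The boundary map ∂_2: C_2 → C_1 acts by ∂[p,q,r] = [q,r] − [p,r] + [p,q]. For instance
  ∂PQT = QT − PT + PQ,
  ∂PVX = VX − PX + PV.
This gives a 16×5 integer matrix of rank 5; reducing to Smith normal form yields diagonal entries (1,1,1,1,1).

Reading off H_k = ker ∂_k / im ∂_{k+1}:

  H_1: rank ker ∂_1 − rank ∂_2 = (16 − 8) − 5 = 3, and the invariant factors of ∂_2 are all 1, so H_1 = Z^3.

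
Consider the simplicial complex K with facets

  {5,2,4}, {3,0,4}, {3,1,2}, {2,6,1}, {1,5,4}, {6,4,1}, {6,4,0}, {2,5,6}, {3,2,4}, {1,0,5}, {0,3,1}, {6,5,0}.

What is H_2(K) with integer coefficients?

H_2 ≅ 0.

We work with the vertex ordering 0 < 1 < 2 < 3 < 4 < 5 < 6. The simplices of K, each written with vertices in increasing order, are:

  0-simplices (7): [0], [1], [2], [3], [4], [5], [6]
  1-simplices (18): [0,1], [0,3], [0,4], [0,5], [0,6], [1,2], [1,3], [1,4], [1,5], [1,6], [2,3], [2,4], [2,5], [2,6], [3,4], [4,5], [4,6], [5,6]
  2-simplices (12): [0,1,3], [0,1,5], [0,3,4], [0,4,6], [0,5,6], [1,2,3], [1,2,6], [1,4,5], [1,4,6], [2,3,4], [2,4,5], [2,5,6]

giving chain groups C_0 ≅ Z^7, C_1 ≅ Z^18, C_2 ≅ Z^12.

∂_1: C_1 → C_0 sends each edge [p,q] (with p < q) to q − p. For instance
  ∂[2,4] = [4] − [2].
The resulting 7×18 matrix has rank 6, and its Smith normal form has invariant factors (1,1,1,1,1,1).

Boundary ∂_2: C_2 → C_1 maps a triangle to the signed sum of its edges. For instance
  ∂[2,4,5] = [4,5] − [2,5] + [2,4],
  ∂[1,2,6] = [2,6] − [1,6] + [1,2].
The 18×12 boundary matrix has rank 12 and Smith normal form diag(1,1,1,1,1,1,1,1,1,1,1,2).

Now H_k = ker ∂_k / im ∂_{k+1}, so:

  H_2: rank ker ∂_2 − rank ∂_3 = (12 − 12) − 0 = 0, and there is no ∂_3, so H_2 ≅ 0.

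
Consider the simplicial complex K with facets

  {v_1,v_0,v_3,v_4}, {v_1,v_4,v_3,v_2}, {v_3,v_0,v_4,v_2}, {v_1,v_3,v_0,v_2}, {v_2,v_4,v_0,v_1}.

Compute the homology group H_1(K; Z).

H_1 ≅ 0.

Fix the vertex order v_0 < v_1 < v_2 < v_3 < v_4 and write every simplex with vertices in increasing order. Then dim K = 3 and the simplices of K are:

  0-simplices (5): [v_0], [v_1], [v_2], [v_3], [v_4]
  1-simplices (10): [v_0,v_1], [v_0,v_2], [v_0,v_3], [v_0,v_4], [v_1,v_2], [v_1,v_3], [v_1,v_4], [v_2,v_3], [v_2,v_4], [v_3,v_4]
  2-simplices (10): [v_0,v_1,v_2], [v_0,v_1,v_3], [v_0,v_1,v_4], [v_0,v_2,v_3], [v_0,v_2,v_4], [v_0,v_3,v_4], [v_1,v_2,v_3], [v_1,v_2,v_4], [v_1,v_3,v_4], [v_2,v_3,v_4]
  3-simplices (5): [v_0,v_1,v_2,v_3], [v_0,v_1,v_2,v_4], [v_0,v_1,v_3,v_4], [v_0,v_2,v_3,v_4], [v_1,v_2,v_3,v_4]

Hence C_0 ≅ Z^5, C_1 ≅ Z^10, C_2 ≅ Z^10, C_3 ≅ Z^5.

Boundary ∂_1: C_1 → C_0 is given by ∂[p,q] = [q] − [p]. For instance
  ∂[v_2,v_4] = [v_4] − [v_2].
This gives a 5×10 integer matrix of rank 4; reducing to Smith normal form yields diagonal entries (1,1,1,1).

The boundary map ∂_2: C_2 → C_1 sends each 2-simplex [p,q,r] to [q,r] − [p,r] + [p,q]. For instance
  ∂[v_1,v_2,v_3] = [v_2,v_3] − [v_1,v_3] + [v_1,v_2],
  ∂[v_1,v_2,v_4] = [v_2,v_4] − [v_1,v_4] + [v_1,v_2].
This gives a 10×10 integer matrix of rank 6; reducing to Smith normal form yields diagonal entries (1,1,1,1,1,1).

Boundary ∂_3: C_3 → C_2 sends each 3-simplex σ to the alternating sum Σ_i (−1)^i (σ with its i-th vertex removed). For instance
  ∂[v_0,v_1,v_3,v_4] = [v_1,v_3,v_4] − [v_0,v_3,v_4] + [v_0,v_1,v_4] − [v_0,v_1,v_3],
  ∂[v_0,v_1,v_2,v_4] = [v_1,v_2,v_4] − [v_0,v_2,v_4] + [v_0,v_1,v_4] − [v_0,v_1,v_2].
The 10×5 boundary matrix has rank 4 and Smith normal form diag(1,1,1,1).

Reading off H_k = ker ∂_k / im ∂_{k+1}:

  H_1: rank ker ∂_1 − rank ∂_2 = (10 − 4) − 6 = 0, and the invariant factors of ∂_2 are all 1, so H_1 = 0.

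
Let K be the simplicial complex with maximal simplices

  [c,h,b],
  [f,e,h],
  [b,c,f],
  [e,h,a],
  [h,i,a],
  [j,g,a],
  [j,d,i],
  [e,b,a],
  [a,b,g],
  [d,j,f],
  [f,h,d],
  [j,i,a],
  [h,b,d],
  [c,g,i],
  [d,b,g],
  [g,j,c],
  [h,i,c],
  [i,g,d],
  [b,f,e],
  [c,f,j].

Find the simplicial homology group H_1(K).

H_1 ≅ Z ⊕ Z/2Z.

Order the vertices as a < b < c < d < e < f < g < h < i < j. Listing each simplex with vertices in this order, K has dimension 2 with simplices:

  0-simplices (10): a, b, c, d, e, f, g, h, i, j
  1-simplices (30): ab, ae, ag, ah, ai, aj, bc, bd, be, bf, bg, bh, cf, cg, ch, ci, cj, df, dg, dh, di, dj, ef, eh, fh, fj, gi, gj, hi, ij
  2-simplices (20): abe, abg, aeh, agj, ahi, aij, bcf, bch, bdg, bdh, bef, cfj, cgi, cgj, chi, dfh, dfj, dgi, dij, efh

Hence C_0 ≅ Z^10, C_1 ≅ Z^30, C_2 ≅ Z^20.

Boundary ∂_1: C_1 → C_0 sends each edge [p,q] (with p < q) to q − p. For instance
  ∂ag = g − a.
As a 10×30 matrix over Z this has rank 9, with invariant factors (1,1,1,1,1,1,1,1,1).

The boundary map ∂_2: C_2 → C_1 maps a triangle to the signed sum of its edges. For instance
  ∂aij = ij − aj + ai,
  ∂cgj = gj − cj + cg.
The resulting 30×20 matrix has rank 20, and its Smith normal form has invariant factors (1,1,1,1,1,1,1,1,1,1,1,1,1,1,1,1,1,1,1,2).

From H_k ≅ ker(∂_k) / im(∂_{k+1}) we obtain:

  H_1: rank ker ∂_1 − rank ∂_2 = (30 − 9) − 20 = 1, and ∂_2 has invariant factor 2 > 1, so H_1 = Z ⊕ Z/2Z.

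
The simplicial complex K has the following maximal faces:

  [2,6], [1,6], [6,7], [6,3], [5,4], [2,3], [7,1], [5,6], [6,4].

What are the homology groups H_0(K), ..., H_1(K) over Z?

H_0 ≅ Z,  H_1 ≅ Z^3.

K has 7 vertices, 9 edges.
rank ∂_0 = 0, rank ∂_1 = 6 ⇒ b_0 = 7 − 0 − 6 = 1; all invariant factors of ∂_1 are 1 so no torsion. So H_0 ≅ Z.
rank ∂_1 = 6, rank ∂_2 = 0 ⇒ b_1 = 9 − 6 − 0 = 3. So H_1 ≅ Z^3.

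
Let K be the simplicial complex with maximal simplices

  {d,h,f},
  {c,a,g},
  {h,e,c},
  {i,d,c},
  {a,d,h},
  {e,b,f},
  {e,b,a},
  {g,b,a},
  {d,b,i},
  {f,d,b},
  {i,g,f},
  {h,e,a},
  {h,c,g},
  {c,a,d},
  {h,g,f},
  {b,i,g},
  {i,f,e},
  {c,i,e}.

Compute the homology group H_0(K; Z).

Order the vertices as a < b < c < d < e < f < g < h < i. Listing each simplex with vertices in this order, K has dimension 2 with simplices:

  0-simplices (9): a, b, c, d, e, f, g, h, i
  1-simplices (27): ab, ac, ad, ae, ag, ah, bd, be, bf, bg, bi, cd, ce, cg, ch, ci, df, dh, di, ef, eh, ei, fg, fh, fi, gh, gi
  2-simplices (18): abe, abg, acd, acg, adh, aeh, bdf, bdi, bef, bgi, cdi, ceh, cei, cgh, dfh, efi, fgh, fgi

Hence C_0 ≅ Z^9, C_1 ≅ Z^27, C_2 ≅ Z^18.

∂_1: C_1 → C_0 sends each edge [p,q] (with p < q) to q − p. For instance
  ∂ab = b − a.
The resulting 9×27 matrix has rank 8, and its Smith normal form has invariant factors (1,1,1,1,1,1,1,1).

∂_2: C_2 → C_1 maps a triangle to the signed sum of its edges. For instance
  ∂fgi = gi − fi + fg,
  ∂bgi = gi − bi + bg.
The resulting 27×18 matrix has rank 18, and its Smith normal form has invariant factors (1,1,1,1,1,1,1,1,1,1,1,1,1,1,1,1,1,2).

Now H_k = ker ∂_k / im ∂_{k+1}, so:

  H_0: rank C_0 − rank ∂_1 = 9 − 8 = 1, and the invariant factors of ∂_1 are all 1, so H_0 ≅ Z.

H_0 = Z.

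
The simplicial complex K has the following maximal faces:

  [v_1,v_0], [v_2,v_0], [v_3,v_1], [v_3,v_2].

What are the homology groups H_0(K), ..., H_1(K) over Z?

H_0 = Z,  H_1 = Z.

Fix the vertex order v_0 < v_1 < v_2 < v_3 and write every simplex with vertices in increasing order. Then dim K = 1 and the simplices of K are:

  0-simplices (4): [v_0], [v_1], [v_2], [v_3]
  1-simplices (4): [v_0,v_1], [v_0,v_2], [v_1,v_3], [v_2,v_3]

Hence C_0 ≅ Z^4, C_1 ≅ Z^4.

The boundary map ∂_1: C_1 → C_0 sends each edge [p,q] (with p < q) to q − p. For instance
  ∂[v_1,v_3] = [v_3] − [v_1].
The resulting 4×4 matrix has rank 3, and its Smith normal form has invariant factors (1,1,1).

From H_k ≅ ker(∂_k) / im(∂_{k+1}) we obtain:

  H_0: rank C_0 − rank ∂_1 = 4 − 3 = 1, and the invariant factors of ∂_1 are all 1, so H_0 ≅ Z.
  H_1: rank ker ∂_1 − rank ∂_2 = (4 − 3) − 0 = 1, and there is no ∂_2, so H_1 ≅ Z.

As a check, the Euler characteristic is 4 − 4 = 0, which agrees with 1 − 1 = 0.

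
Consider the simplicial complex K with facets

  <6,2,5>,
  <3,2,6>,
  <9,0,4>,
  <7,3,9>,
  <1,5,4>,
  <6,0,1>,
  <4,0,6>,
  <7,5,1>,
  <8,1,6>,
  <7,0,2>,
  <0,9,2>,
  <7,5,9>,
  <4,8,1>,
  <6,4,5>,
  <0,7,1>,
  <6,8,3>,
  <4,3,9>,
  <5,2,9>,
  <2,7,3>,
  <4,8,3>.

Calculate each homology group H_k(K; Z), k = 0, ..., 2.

H_0 = Z,  H_1 = Z ⊕ Z/2,  H_2 = 0.

We work with the vertex ordering 0 < 1 < 2 < 3 < 4 < 5 < 6 < 7 < 8 < 9. The simplices of K, each written with vertices in increasing order, are:

  0-simplices (10): [0], [1], [2], [3], [4], [5], [6], [7], [8], [9]
  1-simplices (30): (30 of them)
  2-simplices (20): (20 of them)

so the chain groups are C_0 ≅ Z^10, C_1 ≅ Z^30, C_2 ≅ Z^20.

∂_1: C_1 → C_0 is given by ∂[p,q] = [q] − [p].
As a 10×30 matrix over Z this has rank 9, with invariant factors (1,1,1,1,1,1,1,1,1).

The boundary map ∂_2: C_2 → C_1 sends each 2-simplex [p,q,r] to [q,r] − [p,r] + [p,q]. For instance
  ∂[0,1,7] = [1,7] − [0,7] + [0,1],
  ∂[0,4,9] = [4,9] − [0,9] + [0,4].
The resulting 30×20 matrix has rank 20, and its Smith normal form has invariant factors (1,1,1,1,1,1,1,1,1,1,1,1,1,1,1,1,1,1,1,2).

Reading off H_k = ker ∂_k / im ∂_{k+1}:

  H_0: rank C_0 − rank ∂_1 = 10 − 9 = 1, and the invariant factors of ∂_1 are all 1, so H_0 ≅ Z.
  H_1: rank ker ∂_1 − rank ∂_2 = (30 − 9) − 20 = 1, and ∂_2 has invariant factor 2 > 1, so H_1 ≅ Z ⊕ Z/2.
  H_2: rank ker ∂_2 − rank ∂_3 = (20 − 20) − 0 = 0, and there is no ∂_3, so H_2 ≅ 0.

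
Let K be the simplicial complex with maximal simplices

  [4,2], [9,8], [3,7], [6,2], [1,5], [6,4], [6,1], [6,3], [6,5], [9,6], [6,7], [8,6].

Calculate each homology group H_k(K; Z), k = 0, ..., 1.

Fix the vertex order 1 < 2 < 3 < 4 < 5 < 6 < 7 < 8 < 9 and write every simplex with vertices in increasing order. Then dim K = 1 and the simplices of K are:

  0-simplices (9): [1], [2], [3], [4], [5], [6], [7], [8], [9]
  1-simplices (12): [1,5], [1,6], [2,4], [2,6], [3,6], [3,7], [4,6], [5,6], [6,7], [6,8], [6,9], [8,9]

so the chain groups are C_0 ≅ Z^9, C_1 ≅ Z^12.

The boundary map ∂_1: C_1 → C_0 sends each edge [p,q] (with p < q) to q − p. For instance
  ∂[2,4] = [4] − [2].
The 9×12 boundary matrix has rank 8 and Smith normal form diag(1,1,1,1,1,1,1,1).

Computing H_k = (kernel of ∂_k) / (image of ∂_{k+1}):

  H_0: rank C_0 − rank ∂_1 = 9 − 8 = 1, and the invariant factors of ∂_1 are all 1, so H_0 = Z.
  H_1: rank ker ∂_1 − rank ∂_2 = (12 − 8) − 0 = 4, and there is no ∂_2, so H_1 = Z^4.

(K is a triangulation of a wedge of 4 circles.)

H_0 ≅ Z,  H_1 ≅ Z^4.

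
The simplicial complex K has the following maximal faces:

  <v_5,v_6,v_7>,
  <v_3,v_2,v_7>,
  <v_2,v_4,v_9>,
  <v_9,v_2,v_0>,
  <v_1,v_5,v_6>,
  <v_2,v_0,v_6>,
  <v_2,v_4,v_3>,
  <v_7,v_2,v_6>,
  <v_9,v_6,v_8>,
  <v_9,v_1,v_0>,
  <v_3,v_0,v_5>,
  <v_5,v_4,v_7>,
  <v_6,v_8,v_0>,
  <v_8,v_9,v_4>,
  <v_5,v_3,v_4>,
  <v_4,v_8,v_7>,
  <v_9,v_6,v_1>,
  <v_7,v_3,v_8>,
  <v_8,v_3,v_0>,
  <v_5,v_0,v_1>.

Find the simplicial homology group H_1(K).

We work with the vertex ordering v_0 < v_1 < v_2 < v_3 < v_4 < v_5 < v_6 < v_7 < v_8 < v_9. The simplices of K, each written with vertices in increasing order, are:

  0-simplices (10): [v_0], [v_1], [v_2], [v_3], [v_4], [v_5], [v_6], [v_7], [v_8], [v_9]
  1-simplices (30): (30 of them)
  2-simplices (20): (20 of them)

giving chain groups C_0 ≅ Z^10, C_1 ≅ Z^30, C_2 ≅ Z^20.

Boundary ∂_1: C_1 → C_0 is given by ∂[p,q] = [q] − [p]. For instance
  ∂[v_4,v_7] = [v_7] − [v_4].
The resulting 10×30 matrix has rank 9, and its Smith normal form has invariant factors (1,1,1,1,1,1,1,1,1).

Boundary ∂_2: C_2 → C_1 sends each 2-simplex [p,q,r] to [q,r] − [p,r] + [p,q]. For instance
  ∂[v_0,v_3,v_5] = [v_3,v_5] − [v_0,v_5] + [v_0,v_3],
  ∂[v_2,v_6,v_7] = [v_6,v_7] − [v_2,v_7] + [v_2,v_6].
The 30×20 boundary matrix has rank 20 and Smith normal form diag(1,1,1,1,1,1,1,1,1,1,1,1,1,1,1,1,1,1,1,2).

Now H_k = ker ∂_k / im ∂_{k+1}, so:

  H_1: rank ker ∂_1 − rank ∂_2 = (30 − 9) − 20 = 1, and ∂_2 has invariant factor 2 > 1, so H_1 ≅ Z × Z/2.

H_1 = Z × Z/2.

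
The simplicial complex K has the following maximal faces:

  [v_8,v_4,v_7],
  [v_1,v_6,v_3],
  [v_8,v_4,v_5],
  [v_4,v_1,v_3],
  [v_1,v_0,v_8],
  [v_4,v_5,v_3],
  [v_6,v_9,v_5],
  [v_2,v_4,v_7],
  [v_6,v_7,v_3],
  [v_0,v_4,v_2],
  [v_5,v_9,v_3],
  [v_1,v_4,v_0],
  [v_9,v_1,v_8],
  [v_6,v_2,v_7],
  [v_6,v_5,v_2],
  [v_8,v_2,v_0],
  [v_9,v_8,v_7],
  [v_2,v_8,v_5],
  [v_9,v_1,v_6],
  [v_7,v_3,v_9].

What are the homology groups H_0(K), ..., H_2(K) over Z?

H_0 = Z,  H_1 = Z × Z/2,  H_2 = 0.

Fix the vertex order v_0 < v_1 < v_2 < v_3 < v_4 < v_5 < v_6 < v_7 < v_8 < v_9 and write every simplex with vertices in increasing order. Then dim K = 2 and the simplices of K are:

  0-simplices (10): [v_0], [v_1], [v_2], [v_3], [v_4], [v_5], [v_6], [v_7], [v_8], [v_9]
  1-simplices (30): (30 of them)
  2-simplices (20): (20 of them)

giving chain groups C_0 ≅ Z^10, C_1 ≅ Z^30, C_2 ≅ Z^20.

Boundary ∂_1: C_1 → C_0 maps an edge to its endpoints' difference, ∂[p,q] = q − p.
The resulting 10×30 matrix has rank 9, and its Smith normal form has invariant factors (1,1,1,1,1,1,1,1,1).

Boundary ∂_2: C_2 → C_1 maps a triangle to the signed sum of its edges. For instance
  ∂[v_5,v_6,v_9] = [v_6,v_9] − [v_5,v_9] + [v_5,v_6],
  ∂[v_0,v_1,v_8] = [v_1,v_8] − [v_0,v_8] + [v_0,v_1].
The resulting 30×20 matrix has rank 20, and its Smith normal form has invariant factors (1,1,1,1,1,1,1,1,1,1,1,1,1,1,1,1,1,1,1,2).

Computing H_k = (kernel of ∂_k) / (image of ∂_{k+1}):

  H_0: rank C_0 − rank ∂_1 = 10 − 9 = 1, and the invariant factors of ∂_1 are all 1, so H_0 ≅ Z.
  H_1: rank ker ∂_1 − rank ∂_2 = (30 − 9) − 20 = 1, and ∂_2 has invariant factor 2 > 1, so H_1 ≅ Z × Z/2.
  H_2: rank ker ∂_2 − rank ∂_3 = (20 − 20) − 0 = 0, and there is no ∂_3, so H_2 ≅ 0.

(K is a triangulation of the Klein bottle.)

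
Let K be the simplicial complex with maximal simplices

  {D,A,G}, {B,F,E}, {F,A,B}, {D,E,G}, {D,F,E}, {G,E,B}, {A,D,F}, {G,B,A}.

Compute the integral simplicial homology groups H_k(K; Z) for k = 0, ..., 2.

H_0 = Z,  H_1 = 0,  H_2 = Z.

Take the total order A < B < D < E < F < G on the vertex set. Then K (dimension 2) consists of the simplices:

  0-simplices (6): A, B, D, E, F, G
  1-simplices (12): AB, AD, AF, AG, BE, BF, BG, DE, DF, DG, EF, EG
  2-simplices (8): ABF, ABG, ADF, ADG, BEF, BEG, DEF, DEG

giving chain groups C_0 ≅ Z^6, C_1 ≅ Z^12, C_2 ≅ Z^8.

The boundary map ∂_1: C_1 → C_0 maps an edge to its endpoints' difference, ∂[p,q] = q − p.
The resulting 6×12 matrix has rank 5, and its Smith normal form has invariant factors (1,1,1,1,1).

The boundary map ∂_2: C_2 → C_1 sends each 2-simplex [p,q,r] to [q,r] − [p,r] + [p,q]. For instance
  ∂BEF = EF − BF + BE,
  ∂ADF = DF − AF + AD.
The resulting 12×8 matrix has rank 7, and its Smith normal form has invariant factors (1,1,1,1,1,1,1).

From H_k ≅ ker(∂_k) / im(∂_{k+1}) we obtain:

  H_0: rank C_0 − rank ∂_1 = 6 − 5 = 1, and the invariant factors of ∂_1 are all 1, so H_0 = Z.
  H_1: rank ker ∂_1 − rank ∂_2 = (12 − 5) − 7 = 0, and the invariant factors of ∂_2 are all 1, so H_1 = 0.
  H_2: rank ker ∂_2 − rank ∂_3 = (8 − 7) − 0 = 1, and there is no ∂_3, so H_2 = Z.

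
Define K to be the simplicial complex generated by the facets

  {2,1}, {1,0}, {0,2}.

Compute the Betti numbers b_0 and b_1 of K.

Take the total order 0 < 1 < 2 on the vertex set. Then K (dimension 1) consists of the simplices:

  0-simplices (3): [0], [1], [2]
  1-simplices (3): [0,1], [0,2], [1,2]

giving chain groups C_0 ≅ Z^3, C_1 ≅ Z^3.

Boundary ∂_1: C_1 → C_0 maps an edge to its endpoints' difference, ∂[p,q] = q − p.
The resulting 3×3 matrix has rank 2, and its Smith normal form has invariant factors (1,1).

Reading off H_k = ker ∂_k / im ∂_{k+1}:

  H_0: rank C_0 − rank ∂_1 = 3 − 2 = 1, and the invariant factors of ∂_1 are all 1, so H_0 = Z.
  H_1: rank ker ∂_1 − rank ∂_2 = (3 − 2) − 0 = 1, and there is no ∂_2, so H_1 = Z.

As a check, the Euler characteristic is 3 − 3 = 0, which agrees with 1 − 1 = 0.

Hence the Betti numbers are b_0 = 1, b_1 = 1.

b_0 = 1, b_1 = 1.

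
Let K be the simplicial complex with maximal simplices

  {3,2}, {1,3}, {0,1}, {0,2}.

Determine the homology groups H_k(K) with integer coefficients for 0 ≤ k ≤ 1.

Order the vertices as 0 < 1 < 2 < 3. Listing each simplex with vertices in this order, K has dimension 1 with simplices:

  0-simplices (4): [0], [1], [2], [3]
  1-simplices (4): [0,1], [0,2], [1,3], [2,3]

Hence C_0 ≅ Z^4, C_1 ≅ Z^4.

The boundary map ∂_1: C_1 → C_0 maps an edge to its endpoints' difference, ∂[p,q] = q − p. For instance
  ∂[1,3] = [3] − [1].
The resulting 4×4 matrix has rank 3, and its Smith normal form has invariant factors (1,1,1).

Computing H_k = (kernel of ∂_k) / (image of ∂_{k+1}):

  H_0: rank C_0 − rank ∂_1 = 4 − 3 = 1, and the invariant factors of ∂_1 are all 1, so H_0 = Z.
  H_1: rank ker ∂_1 − rank ∂_2 = (4 − 3) − 0 = 1, and there is no ∂_2, so H_1 = Z.

As a check, the Euler characteristic is 4 − 4 = 0, which agrees with 1 − 1 = 0.

H_0 ≅ Z,  H_1 ≅ Z.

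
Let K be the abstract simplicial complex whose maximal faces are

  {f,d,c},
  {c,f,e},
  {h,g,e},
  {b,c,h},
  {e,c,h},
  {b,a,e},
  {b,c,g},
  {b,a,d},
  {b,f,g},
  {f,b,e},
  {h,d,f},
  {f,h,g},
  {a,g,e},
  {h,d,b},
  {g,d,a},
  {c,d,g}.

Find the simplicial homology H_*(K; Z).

H_0 ≅ Z,  H_1 ≅ Z^2,  H_2 ≅ Z.

Take the total order a < b < c < d < e < f < g < h on the vertex set. Then K (dimension 2) consists of the simplices:

  0-simplices (8): a, b, c, d, e, f, g, h
  1-simplices (24): ab, ad, ae, ag, bc, bd, be, bf, bg, bh, cd, ce, cf, cg, ch, df, dg, dh, ef, eg, eh, fg, fh, gh
  2-simplices (16): abd, abe, adg, aeg, bcg, bch, bdh, bef, bfg, cdf, cdg, cef, ceh, dfh, egh, fgh

Hence C_0 ≅ Z^8, C_1 ≅ Z^24, C_2 ≅ Z^16.

∂_1: C_1 → C_0 is given by ∂[p,q] = [q] − [p]. For instance
  ∂ch = h − c.
As a 8×24 matrix over Z this has rank 7, with invariant factors (1,1,1,1,1,1,1).

∂_2: C_2 → C_1 acts by ∂[p,q,r] = [q,r] − [p,r] + [p,q]. For instance
  ∂bef = ef − bf + be,
  ∂dfh = fh − dh + df.
This gives a 24×16 integer matrix of rank 15; reducing to Smith normal form yields diagonal entries (1,1,1,1,1,1,1,1,1,1,1,1,1,1,1).

From H_k ≅ ker(∂_k) / im(∂_{k+1}) we obtain:

  H_0: rank C_0 − rank ∂_1 = 8 − 7 = 1, and the invariant factors of ∂_1 are all 1, so H_0 ≅ Z.
  H_1: rank ker ∂_1 − rank ∂_2 = (24 − 7) − 15 = 2, and the invariant factors of ∂_2 are all 1, so H_1 ≅ Z^2.
  H_2: rank ker ∂_2 − rank ∂_3 = (16 − 15) − 0 = 1, and there is no ∂_3, so H_2 ≅ Z.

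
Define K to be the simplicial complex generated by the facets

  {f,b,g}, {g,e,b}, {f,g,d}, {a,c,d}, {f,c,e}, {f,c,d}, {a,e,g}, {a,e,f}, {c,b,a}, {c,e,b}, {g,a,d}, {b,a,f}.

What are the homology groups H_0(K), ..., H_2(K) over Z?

H_0 ≅ Z,  H_1 ≅ Z_2,  H_2 = 0.

Take the total order a < b < c < d < e < f < g on the vertex set. Then K (dimension 2) consists of the simplices:

  0-simplices (7): a, b, c, d, e, f, g
  1-simplices (18): ab, ac, ad, ae, af, ag, bc, be, bf, bg, cd, ce, cf, df, dg, ef, eg, fg
  2-simplices (12): abc, abf, acd, adg, aef, aeg, bce, beg, bfg, cdf, cef, dfg

giving chain groups C_0 ≅ Z^7, C_1 ≅ Z^18, C_2 ≅ Z^12.

The boundary map ∂_1: C_1 → C_0 maps an edge to its endpoints' difference, ∂[p,q] = q − p.
The resulting 7×18 matrix has rank 6, and its Smith normal form has invariant factors (1,1,1,1,1,1).

Boundary ∂_2: C_2 → C_1 acts by ∂[p,q,r] = [q,r] − [p,r] + [p,q]. For instance
  ∂dfg = fg − dg + df,
  ∂bce = ce − be + bc.
As a 18×12 matrix over Z this has rank 12, with invariant factors (1,1,1,1,1,1,1,1,1,1,1,2).

Reading off H_k = ker ∂_k / im ∂_{k+1}:

  H_0: rank C_0 − rank ∂_1 = 7 − 6 = 1, and the invariant factors of ∂_1 are all 1, so H_0 = Z.
  H_1: rank ker ∂_1 − rank ∂_2 = (18 − 6) − 12 = 0, and ∂_2 has invariant factor 2 > 1, so H_1 = Z_2.
  H_2: rank ker ∂_2 − rank ∂_3 = (12 − 12) − 0 = 0, and there is no ∂_3, so H_2 = 0.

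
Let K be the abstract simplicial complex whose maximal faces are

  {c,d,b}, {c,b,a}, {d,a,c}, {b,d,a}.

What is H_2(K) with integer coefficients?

K has 4 vertices, 6 edges, 4 triangles.
rank ∂_2 = 3, rank ∂_3 = 0 ⇒ b_2 = 4 − 3 − 0 = 1. So H_2 ≅ Z.

H_2 ≅ Z.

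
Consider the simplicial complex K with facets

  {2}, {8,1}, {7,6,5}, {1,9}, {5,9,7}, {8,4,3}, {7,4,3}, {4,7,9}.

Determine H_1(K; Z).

H_1 = Z.

Order the vertices as 1 < 2 < 3 < 4 < 5 < 6 < 7 < 8 < 9. Listing each simplex with vertices in this order, K has dimension 2 with simplices:

  0-simplices (9): [1], [2], [3], [4], [5], [6], [7], [8], [9]
  1-simplices (13): [1,8], [1,9], [3,4], [3,7], [3,8], [4,7], [4,8], [4,9], [5,6], [5,7], [5,9], [6,7], [7,9]
  2-simplices (5): [3,4,7], [3,4,8], [4,7,9], [5,6,7], [5,7,9]

Hence C_0 ≅ Z^9, C_1 ≅ Z^13, C_2 ≅ Z^5.

Boundary ∂_1: C_1 → C_0 sends each edge [p,q] (with p < q) to q − p.
As a 9×13 matrix over Z this has rank 7, with invariant factors (1,1,1,1,1,1,1).

Boundary ∂_2: C_2 → C_1 maps a triangle to the signed sum of its edges. For instance
  ∂[5,6,7] = [6,7] − [5,7] + [5,6],
  ∂[3,4,8] = [4,8] − [3,8] + [3,4].
The 13×5 boundary matrix has rank 5 and Smith normal form diag(1,1,1,1,1).

Reading off H_k = ker ∂_k / im ∂_{k+1}:

  H_1: rank ker ∂_1 − rank ∂_2 = (13 − 7) − 5 = 1, and the invariant factors of ∂_2 are all 1, so H_1 ≅ Z.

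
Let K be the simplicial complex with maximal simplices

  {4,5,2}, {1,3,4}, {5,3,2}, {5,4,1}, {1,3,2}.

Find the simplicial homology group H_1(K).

Order the vertices as 1 < 2 < 3 < 4 < 5. Listing each simplex with vertices in this order, K has dimension 2 with simplices:

  0-simplices (5): [1], [2], [3], [4], [5]
  1-simplices (10): [1,2], [1,3], [1,4], [1,5], [2,3], [2,4], [2,5], [3,4], [3,5], [4,5]
  2-simplices (5): [1,2,3], [1,3,4], [1,4,5], [2,3,5], [2,4,5]

so the chain groups are C_0 ≅ Z^5, C_1 ≅ Z^10, C_2 ≅ Z^5.

∂_1: C_1 → C_0 maps an edge to its endpoints' difference, ∂[p,q] = q − p. For instance
  ∂[2,5] = [5] − [2].
As a 5×10 matrix over Z this has rank 4, with invariant factors (1,1,1,1).

Boundary ∂_2: C_2 → C_1 maps a triangle to the signed sum of its edges. For instance
  ∂[2,4,5] = [4,5] − [2,5] + [2,4],
  ∂[1,4,5] = [4,5] − [1,5] + [1,4].
This gives a 10×5 integer matrix of rank 5; reducing to Smith normal form yields diagonal entries (1,1,1,1,1).

From H_k ≅ ker(∂_k) / im(∂_{k+1}) we obtain:

  H_1: rank ker ∂_1 − rank ∂_2 = (10 − 4) − 5 = 1, and the invariant factors of ∂_2 are all 1, so H_1 ≅ Z.

H_1 = Z.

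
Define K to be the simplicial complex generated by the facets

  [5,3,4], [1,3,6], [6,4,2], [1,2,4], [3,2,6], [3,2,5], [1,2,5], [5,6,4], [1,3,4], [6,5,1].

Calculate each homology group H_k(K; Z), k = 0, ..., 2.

H_0 = Z,  H_1 = Z/2Z,  H_2 = 0.

Fix the vertex order 1 < 2 < 3 < 4 < 5 < 6 and write every simplex with vertices in increasing order. Then dim K = 2 and the simplices of K are:

  0-simplices (6): [1], [2], [3], [4], [5], [6]
  1-simplices (15): [1,2], [1,3], [1,4], [1,5], [1,6], [2,3], [2,4], [2,5], [2,6], [3,4], [3,5], [3,6], [4,5], [4,6], [5,6]
  2-simplices (10): [1,2,4], [1,2,5], [1,3,4], [1,3,6], [1,5,6], [2,3,5], [2,3,6], [2,4,6], [3,4,5], [4,5,6]

giving chain groups C_0 ≅ Z^6, C_1 ≅ Z^15, C_2 ≅ Z^10.

The boundary map ∂_1: C_1 → C_0 sends each edge [p,q] (with p < q) to q − p.
This gives a 6×15 integer matrix of rank 5; reducing to Smith normal form yields diagonal entries (1,1,1,1,1).

∂_2: C_2 → C_1 sends each 2-simplex [p,q,r] to [q,r] − [p,r] + [p,q]. For instance
  ∂[3,4,5] = [4,5] − [3,5] + [3,4],
  ∂[2,3,5] = [3,5] − [2,5] + [2,3].
The 15×10 boundary matrix has rank 10 and Smith normal form diag(1,1,1,1,1,1,1,1,1,2).

From H_k ≅ ker(∂_k) / im(∂_{k+1}) we obtain:

  H_0: rank C_0 − rank ∂_1 = 6 − 5 = 1, and the invariant factors of ∂_1 are all 1, so H_0 ≅ Z.
  H_1: rank ker ∂_1 − rank ∂_2 = (15 − 5) − 10 = 0, and ∂_2 has invariant factor 2 > 1, so H_1 ≅ Z/2Z.
  H_2: rank ker ∂_2 − rank ∂_3 = (10 − 10) − 0 = 0, and there is no ∂_3, so H_2 ≅ 0.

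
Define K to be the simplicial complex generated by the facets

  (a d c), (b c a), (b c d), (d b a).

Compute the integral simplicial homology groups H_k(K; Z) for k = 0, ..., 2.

Order the vertices as a < b < c < d. Listing each simplex with vertices in this order, K has dimension 2 with simplices:

  0-simplices (4): a, b, c, d
  1-simplices (6): ab, ac, ad, bc, bd, cd
  2-simplices (4): abc, abd, acd, bcd

so the chain groups are C_0 ≅ Z^4, C_1 ≅ Z^6, C_2 ≅ Z^4.

The boundary map ∂_1: C_1 → C_0 sends each edge [p,q] (with p < q) to q − p. For instance
  ∂ab = b − a.
This gives a 4×6 integer matrix of rank 3; reducing to Smith normal form yields diagonal entries (1,1,1).

∂_2: C_2 → C_1 sends each 2-simplex [p,q,r] to [q,r] − [p,r] + [p,q]. For instance
  ∂abd = bd − ad + ab,
  ∂acd = cd − ad + ac.
The 6×4 boundary matrix has rank 3 and Smith normal form diag(1,1,1).

Now H_k = ker ∂_k / im ∂_{k+1}, so:

  H_0: rank C_0 − rank ∂_1 = 4 − 3 = 1, and the invariant factors of ∂_1 are all 1, so H_0 ≅ Z.
  H_1: rank ker ∂_1 − rank ∂_2 = (6 − 3) − 3 = 0, and the invariant factors of ∂_2 are all 1, so H_1 ≅ 0.
  H_2: rank ker ∂_2 − rank ∂_3 = (4 − 3) − 0 = 1, and there is no ∂_3, so H_2 ≅ Z.

(K is a triangulation of the 2-sphere S^2.)

H_0 = Z,  H_1 = 0,  H_2 = Z.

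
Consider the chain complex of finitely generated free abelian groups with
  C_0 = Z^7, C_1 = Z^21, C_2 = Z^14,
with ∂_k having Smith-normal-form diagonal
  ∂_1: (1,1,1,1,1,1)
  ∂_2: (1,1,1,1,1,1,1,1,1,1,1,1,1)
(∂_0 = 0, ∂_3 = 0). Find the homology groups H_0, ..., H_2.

H_0 ≅ Z,  H_1 ≅ Z^2,  H_2 ≅ Z.

H_0: b_0 = 7 − 0 − 6 = 1; torsion from ∂_1 factors > 1: none. So H_0 ≅ Z.
H_1: b_1 = 21 − 6 − 13 = 2; torsion from ∂_2 factors > 1: none. So H_1 ≅ Z^2.
H_2: b_2 = 14 − 13 − 0 = 1; torsion from ∂_3 factors > 1: none. So H_2 ≅ Z.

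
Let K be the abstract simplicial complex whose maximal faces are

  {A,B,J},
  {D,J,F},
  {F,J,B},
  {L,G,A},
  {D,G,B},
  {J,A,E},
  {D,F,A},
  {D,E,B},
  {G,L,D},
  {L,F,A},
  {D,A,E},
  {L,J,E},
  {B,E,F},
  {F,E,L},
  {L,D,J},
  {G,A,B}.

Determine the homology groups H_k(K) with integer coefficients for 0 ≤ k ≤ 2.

H_0 = Z,  H_1 = Z^2,  H_2 = Z.

Take the total order A < B < D < E < F < G < J < L on the vertex set. Then K (dimension 2) consists of the simplices:

  0-simplices (8): A, B, D, E, F, G, J, L
  1-simplices (24): AB, AD, AE, AF, AG, AJ, AL, BD, BE, BF, BG, BJ, DE, DF, DG, DJ, DL, EF, EJ, EL, FJ, FL, GL, JL
  2-simplices (16): ABG, ABJ, ADE, ADF, AEJ, AFL, AGL, BDE, BDG, BEF, BFJ, DFJ, DGL, DJL, EFL, EJL

giving chain groups C_0 ≅ Z^8, C_1 ≅ Z^24, C_2 ≅ Z^16.

The boundary map ∂_1: C_1 → C_0 maps an edge to its endpoints' difference, ∂[p,q] = q − p. For instance
  ∂AL = L − A.
The 8×24 boundary matrix has rank 7 and Smith normal form diag(1,1,1,1,1,1,1).

∂_2: C_2 → C_1 acts by ∂[p,q,r] = [q,r] − [p,r] + [p,q]. For instance
  ∂BEF = EF − BF + BE,
  ∂EFL = FL − EL + EF.
The 24×16 boundary matrix has rank 15 and Smith normal form diag(1,1,1,1,1,1,1,1,1,1,1,1,1,1,1).

From H_k ≅ ker(∂_k) / im(∂_{k+1}) we obtain:

  H_0: rank C_0 − rank ∂_1 = 8 − 7 = 1, and the invariant factors of ∂_1 are all 1, so H_0 ≅ Z.
  H_1: rank ker ∂_1 − rank ∂_2 = (24 − 7) − 15 = 2, and the invariant factors of ∂_2 are all 1, so H_1 ≅ Z^2.
  H_2: rank ker ∂_2 − rank ∂_3 = (16 − 15) − 0 = 1, and there is no ∂_3, so H_2 ≅ Z.

(K is a triangulation of the torus T^2.)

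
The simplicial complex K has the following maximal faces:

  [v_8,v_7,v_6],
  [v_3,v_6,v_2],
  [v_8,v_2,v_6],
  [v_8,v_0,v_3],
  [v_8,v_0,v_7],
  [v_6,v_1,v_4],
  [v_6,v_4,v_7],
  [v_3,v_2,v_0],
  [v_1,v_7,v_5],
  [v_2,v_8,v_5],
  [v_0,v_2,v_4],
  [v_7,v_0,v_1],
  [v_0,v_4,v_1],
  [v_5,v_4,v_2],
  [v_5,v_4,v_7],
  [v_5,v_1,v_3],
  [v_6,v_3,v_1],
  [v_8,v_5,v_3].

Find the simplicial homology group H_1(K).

We work with the vertex ordering v_0 < v_1 < v_2 < v_3 < v_4 < v_5 < v_6 < v_7 < v_8. The simplices of K, each written with vertices in increasing order, are:

  0-simplices (9): [v_0], [v_1], [v_2], [v_3], [v_4], [v_5], [v_6], [v_7], [v_8]
  1-simplices (27): (27 of them)
  2-simplices (18): (18 of them)

giving chain groups C_0 ≅ Z^9, C_1 ≅ Z^27, C_2 ≅ Z^18.

∂_1: C_1 → C_0 sends each edge [p,q] (with p < q) to q − p. For instance
  ∂[v_0,v_2] = [v_2] − [v_0].
The resulting 9×27 matrix has rank 8, and its Smith normal form has invariant factors (1,1,1,1,1,1,1,1).

∂_2: C_2 → C_1 sends each 2-simplex [p,q,r] to [q,r] − [p,r] + [p,q]. For instance
  ∂[v_1,v_3,v_5] = [v_3,v_5] − [v_1,v_5] + [v_1,v_3],
  ∂[v_2,v_6,v_8] = [v_6,v_8] − [v_2,v_8] + [v_2,v_6].
The 27×18 boundary matrix has rank 18 and Smith normal form diag(1,1,1,1,1,1,1,1,1,1,1,1,1,1,1,1,1,2).

Computing H_k = (kernel of ∂_k) / (image of ∂_{k+1}):

  H_1: rank ker ∂_1 − rank ∂_2 = (27 − 8) − 18 = 1, and ∂_2 has invariant factor 2 > 1, so H_1 ≅ Z ⊕ Z/2Z.

H_1 ≅ Z ⊕ Z/2Z.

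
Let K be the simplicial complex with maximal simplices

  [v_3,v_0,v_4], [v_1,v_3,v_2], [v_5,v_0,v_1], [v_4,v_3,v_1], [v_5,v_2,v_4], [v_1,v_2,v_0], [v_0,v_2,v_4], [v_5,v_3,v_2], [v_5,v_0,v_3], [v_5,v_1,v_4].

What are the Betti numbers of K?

Fix the vertex order v_0 < v_1 < v_2 < v_3 < v_4 < v_5 and write every simplex with vertices in increasing order. Then dim K = 2 and the simplices of K are:

  0-simplices (6): [v_0], [v_1], [v_2], [v_3], [v_4], [v_5]
  1-simplices (15): (15 of them)
  2-simplices (10): [v_0,v_1,v_2], [v_0,v_1,v_5], [v_0,v_2,v_4], [v_0,v_3,v_4], [v_0,v_3,v_5], [v_1,v_2,v_3], [v_1,v_3,v_4], [v_1,v_4,v_5], [v_2,v_3,v_5], [v_2,v_4,v_5]

so the chain groups are C_0 ≅ Z^6, C_1 ≅ Z^15, C_2 ≅ Z^10.

The boundary map ∂_1: C_1 → C_0 sends each edge [p,q] (with p < q) to q − p.
The resulting 6×15 matrix has rank 5, and its Smith normal form has invariant factors (1,1,1,1,1).

∂_2: C_2 → C_1 maps a triangle to the signed sum of its edges. For instance
  ∂[v_0,v_2,v_4] = [v_2,v_4] − [v_0,v_4] + [v_0,v_2],
  ∂[v_1,v_4,v_5] = [v_4,v_5] − [v_1,v_5] + [v_1,v_4].
The 15×10 boundary matrix has rank 10 and Smith normal form diag(1,1,1,1,1,1,1,1,1,2).

Now H_k = ker ∂_k / im ∂_{k+1}, so:

  H_0: rank C_0 − rank ∂_1 = 6 − 5 = 1, and the invariant factors of ∂_1 are all 1, so H_0 = Z.
  H_1: rank ker ∂_1 − rank ∂_2 = (15 − 5) − 10 = 0, and ∂_2 has invariant factor 2 > 1, so H_1 = Z/2.
  H_2: rank ker ∂_2 − rank ∂_3 = (10 − 10) − 0 = 0, and there is no ∂_3, so H_2 = 0.

As a check, the Euler characteristic is 6 − 15 + 10 = 1, which agrees with 1 − 0 + 0 = 1.

Hence the Betti numbers are b_0 = 1, b_1 = 0, b_2 = 0.

b_0 = 1, b_1 = 0, b_2 = 0.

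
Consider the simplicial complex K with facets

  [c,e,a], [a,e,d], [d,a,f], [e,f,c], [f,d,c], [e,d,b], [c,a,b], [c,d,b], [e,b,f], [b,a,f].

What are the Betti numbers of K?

Take the total order a < b < c < d < e < f on the vertex set. Then K (dimension 2) consists of the simplices:

  0-simplices (6): a, b, c, d, e, f
  1-simplices (15): ab, ac, ad, ae, af, bc, bd, be, bf, cd, ce, cf, de, df, ef
  2-simplices (10): abc, abf, ace, ade, adf, bcd, bde, bef, cdf, cef

so the chain groups are C_0 ≅ Z^6, C_1 ≅ Z^15, C_2 ≅ Z^10.

The boundary map ∂_1: C_1 → C_0 is given by ∂[p,q] = [q] − [p].
The 6×15 boundary matrix has rank 5 and Smith normal form diag(1,1,1,1,1).

Boundary ∂_2: C_2 → C_1 sends each 2-simplex [p,q,r] to [q,r] − [p,r] + [p,q]. For instance
  ∂cef = ef − cf + ce,
  ∂bcd = cd − bd + bc.
As a 15×10 matrix over Z this has rank 10, with invariant factors (1,1,1,1,1,1,1,1,1,2).

Reading off H_k = ker ∂_k / im ∂_{k+1}:

  H_0: rank C_0 − rank ∂_1 = 6 − 5 = 1, and the invariant factors of ∂_1 are all 1, so H_0 = Z.
  H_1: rank ker ∂_1 − rank ∂_2 = (15 − 5) − 10 = 0, and ∂_2 has invariant factor 2 > 1, so H_1 = Z/2.
  H_2: rank ker ∂_2 − rank ∂_3 = (10 − 10) − 0 = 0, and there is no ∂_3, so H_2 = 0.

As a check, the Euler characteristic is 6 − 15 + 10 = 1, which agrees with 1 − 0 + 0 = 1.
(K is a triangulation of the real projective plane RP^2.)

Hence the Betti numbers are b_0 = 1, b_1 = 0, b_2 = 0.

b_0 = 1, b_1 = 0, b_2 = 0.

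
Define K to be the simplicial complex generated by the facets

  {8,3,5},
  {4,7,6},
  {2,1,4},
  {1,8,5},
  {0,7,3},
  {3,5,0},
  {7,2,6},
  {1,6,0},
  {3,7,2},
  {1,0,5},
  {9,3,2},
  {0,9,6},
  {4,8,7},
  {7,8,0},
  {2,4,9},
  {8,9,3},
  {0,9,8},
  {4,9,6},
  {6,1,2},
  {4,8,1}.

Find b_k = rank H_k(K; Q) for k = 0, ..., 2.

b_0 = 1, b_1 = 1, b_2 = 0.

Take the total order 0 < 1 < 2 < 3 < 4 < 5 < 6 < 7 < 8 < 9 on the vertex set. Then K (dimension 2) consists of the simplices:

  0-simplices (10): [0], [1], [2], [3], [4], [5], [6], [7], [8], [9]
  1-simplices (30): (30 of them)
  2-simplices (20): (20 of them)

so the chain groups are C_0 ≅ Z^10, C_1 ≅ Z^30, C_2 ≅ Z^20.

The boundary map ∂_1: C_1 → C_0 maps an edge to its endpoints' difference, ∂[p,q] = q − p. For instance
  ∂[1,8] = [8] − [1].
This gives a 10×30 integer matrix of rank 9; reducing to Smith normal form yields diagonal entries (1,1,1,1,1,1,1,1,1).

∂_2: C_2 → C_1 sends each 2-simplex [p,q,r] to [q,r] − [p,r] + [p,q]. For instance
  ∂[2,6,7] = [6,7] − [2,7] + [2,6],
  ∂[0,3,5] = [3,5] − [0,5] + [0,3].
As a 30×20 matrix over Z this has rank 20, with invariant factors (1,1,1,1,1,1,1,1,1,1,1,1,1,1,1,1,1,1,1,2).

Now H_k = ker ∂_k / im ∂_{k+1}, so:

  H_0: rank C_0 − rank ∂_1 = 10 − 9 = 1, and the invariant factors of ∂_1 are all 1, so H_0 = Z.
  H_1: rank ker ∂_1 − rank ∂_2 = (30 − 9) − 20 = 1, and ∂_2 has invariant factor 2 > 1, so H_1 = Z ⊕ Z/2.
  H_2: rank ker ∂_2 − rank ∂_3 = (20 − 20) − 0 = 0, and there is no ∂_3, so H_2 = 0.

(K is a triangulation of the Klein bottle.)

Hence the Betti numbers are b_0 = 1, b_1 = 1, b_2 = 0.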